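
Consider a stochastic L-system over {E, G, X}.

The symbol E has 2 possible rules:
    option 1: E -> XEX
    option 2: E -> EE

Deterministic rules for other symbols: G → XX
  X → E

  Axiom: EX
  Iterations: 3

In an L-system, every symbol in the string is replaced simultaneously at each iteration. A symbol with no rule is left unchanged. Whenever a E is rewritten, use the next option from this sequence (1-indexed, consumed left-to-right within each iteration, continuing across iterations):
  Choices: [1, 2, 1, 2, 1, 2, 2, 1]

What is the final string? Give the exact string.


Step 0: EX
Step 1: XEXE  (used choices [1])
Step 2: EEEEXEX  (used choices [2, 1])
Step 3: EEXEXEEEEEXEXE  (used choices [2, 1, 2, 2, 1])

Answer: EEXEXEEEEEXEXE


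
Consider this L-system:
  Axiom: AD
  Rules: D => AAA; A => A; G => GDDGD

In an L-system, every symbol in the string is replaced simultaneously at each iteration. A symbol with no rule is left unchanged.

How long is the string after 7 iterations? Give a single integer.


Answer: 4

Derivation:
Step 0: length = 2
Step 1: length = 4
Step 2: length = 4
Step 3: length = 4
Step 4: length = 4
Step 5: length = 4
Step 6: length = 4
Step 7: length = 4


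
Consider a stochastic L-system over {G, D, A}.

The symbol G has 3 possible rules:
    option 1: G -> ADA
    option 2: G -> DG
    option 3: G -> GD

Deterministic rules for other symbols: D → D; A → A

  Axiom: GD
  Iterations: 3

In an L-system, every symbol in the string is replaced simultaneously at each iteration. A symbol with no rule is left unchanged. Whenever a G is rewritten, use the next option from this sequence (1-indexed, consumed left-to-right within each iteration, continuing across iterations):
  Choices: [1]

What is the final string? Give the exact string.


Answer: ADAD

Derivation:
Step 0: GD
Step 1: ADAD  (used choices [1])
Step 2: ADAD  (used choices [])
Step 3: ADAD  (used choices [])


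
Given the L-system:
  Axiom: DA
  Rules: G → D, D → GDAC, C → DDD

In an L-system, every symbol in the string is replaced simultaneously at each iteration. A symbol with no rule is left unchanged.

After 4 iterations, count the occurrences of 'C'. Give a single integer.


Step 0: DA  (0 'C')
Step 1: GDACA  (1 'C')
Step 2: DGDACADDDA  (1 'C')
Step 3: GDACDGDACADDDAGDACGDACGDACA  (5 'C')
Step 4: DGDACADDDGDACDGDACADDDAGDACGDACGDACADGDACADDDDGDACADDDDGDACADDDA  (9 'C')

Answer: 9


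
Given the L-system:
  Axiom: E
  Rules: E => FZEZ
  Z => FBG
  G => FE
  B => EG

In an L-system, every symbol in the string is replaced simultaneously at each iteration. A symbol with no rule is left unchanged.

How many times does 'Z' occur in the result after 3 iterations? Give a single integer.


Step 0: E  (0 'Z')
Step 1: FZEZ  (2 'Z')
Step 2: FFBGFZEZFBG  (2 'Z')
Step 3: FFEGFEFFBGFZEZFBGFEGFE  (2 'Z')

Answer: 2


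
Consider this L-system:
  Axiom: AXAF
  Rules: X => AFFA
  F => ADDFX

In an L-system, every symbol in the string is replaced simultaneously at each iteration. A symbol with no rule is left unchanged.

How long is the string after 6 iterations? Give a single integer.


Answer: 466

Derivation:
Step 0: length = 4
Step 1: length = 11
Step 2: length = 26
Step 3: length = 55
Step 4: length = 114
Step 5: length = 231
Step 6: length = 466


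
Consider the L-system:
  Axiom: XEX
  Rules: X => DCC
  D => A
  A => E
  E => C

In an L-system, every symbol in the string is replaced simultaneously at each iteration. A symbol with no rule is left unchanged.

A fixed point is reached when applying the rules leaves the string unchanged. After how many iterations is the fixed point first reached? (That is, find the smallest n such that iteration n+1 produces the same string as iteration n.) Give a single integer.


Step 0: XEX
Step 1: DCCCDCC
Step 2: ACCCACC
Step 3: ECCCECC
Step 4: CCCCCCC
Step 5: CCCCCCC  (unchanged — fixed point at step 4)

Answer: 4


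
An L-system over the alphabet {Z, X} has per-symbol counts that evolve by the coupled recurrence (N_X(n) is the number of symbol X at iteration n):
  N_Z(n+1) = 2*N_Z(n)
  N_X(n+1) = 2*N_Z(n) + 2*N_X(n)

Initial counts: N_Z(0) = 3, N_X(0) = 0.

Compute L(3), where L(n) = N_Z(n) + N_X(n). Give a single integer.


Step 0: N_Z=3, N_X=0, L=3
Step 1: N_Z=6, N_X=6, L=12
Step 2: N_Z=12, N_X=24, L=36
Step 3: N_Z=24, N_X=72, L=96

Answer: 96


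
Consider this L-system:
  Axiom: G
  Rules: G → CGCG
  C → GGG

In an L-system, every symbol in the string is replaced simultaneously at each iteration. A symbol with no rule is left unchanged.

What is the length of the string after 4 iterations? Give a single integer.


Answer: 188

Derivation:
Step 0: length = 1
Step 1: length = 4
Step 2: length = 14
Step 3: length = 52
Step 4: length = 188


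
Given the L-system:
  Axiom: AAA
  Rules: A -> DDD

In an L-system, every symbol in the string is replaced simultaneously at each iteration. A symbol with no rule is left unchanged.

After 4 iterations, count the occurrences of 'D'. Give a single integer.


Answer: 9

Derivation:
Step 0: AAA  (0 'D')
Step 1: DDDDDDDDD  (9 'D')
Step 2: DDDDDDDDD  (9 'D')
Step 3: DDDDDDDDD  (9 'D')
Step 4: DDDDDDDDD  (9 'D')


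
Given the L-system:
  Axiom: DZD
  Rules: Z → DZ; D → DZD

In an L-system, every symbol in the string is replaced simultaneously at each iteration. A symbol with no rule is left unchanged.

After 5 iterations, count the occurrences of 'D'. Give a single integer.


Answer: 233

Derivation:
Step 0: DZD  (2 'D')
Step 1: DZDDZDZD  (5 'D')
Step 2: DZDDZDZDDZDDZDZDDZDZD  (13 'D')
Step 3: DZDDZDZDDZDDZDZDDZDZDDZDDZDZDDZDDZDZDDZDZDDZDDZDZDDZDZD  (34 'D')
Step 4: DZDDZDZDDZDDZDZDDZDZDDZDDZDZDDZDDZDZDDZDZDDZDDZDZDDZDZDDZDDZDZDDZDDZDZDDZDZDDZDDZDZDDZDDZDZDDZDZDDZDDZDZDDZDZDDZDDZDZDDZDDZDZDDZDZDDZDDZDZDDZDZD  (89 'D')
Step 5: DZDDZDZDDZDDZDZDDZDZDDZDDZDZDDZDDZDZDDZDZDDZDDZDZDDZDZDDZDDZDZDDZDDZDZDDZDZDDZDDZDZDDZDDZDZDDZDZDDZDDZDZDDZDZDDZDDZDZDDZDDZDZDDZDZDDZDDZDZDDZDZDDZDDZDZDDZDDZDZDDZDZDDZDDZDZDDZDDZDZDDZDZDDZDDZDZDDZDZDDZDDZDZDDZDDZDZDDZDZDDZDDZDZDDZDDZDZDDZDZDDZDDZDZDDZDZDDZDDZDZDDZDDZDZDDZDZDDZDDZDZDDZDZDDZDDZDZDDZDDZDZDDZDZDDZDDZDZDDZDDZDZDDZDZDDZDDZDZDDZDZDDZDDZDZDDZDDZDZDDZDZDDZDDZDZDDZDZD  (233 'D')


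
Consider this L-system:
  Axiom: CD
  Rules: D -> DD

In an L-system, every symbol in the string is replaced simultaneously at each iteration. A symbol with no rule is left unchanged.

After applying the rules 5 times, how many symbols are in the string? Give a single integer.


Answer: 33

Derivation:
Step 0: length = 2
Step 1: length = 3
Step 2: length = 5
Step 3: length = 9
Step 4: length = 17
Step 5: length = 33


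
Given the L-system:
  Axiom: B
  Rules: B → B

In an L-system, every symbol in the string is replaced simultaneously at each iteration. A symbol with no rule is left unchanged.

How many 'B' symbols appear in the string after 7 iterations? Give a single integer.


Answer: 1

Derivation:
Step 0: B  (1 'B')
Step 1: B  (1 'B')
Step 2: B  (1 'B')
Step 3: B  (1 'B')
Step 4: B  (1 'B')
Step 5: B  (1 'B')
Step 6: B  (1 'B')
Step 7: B  (1 'B')


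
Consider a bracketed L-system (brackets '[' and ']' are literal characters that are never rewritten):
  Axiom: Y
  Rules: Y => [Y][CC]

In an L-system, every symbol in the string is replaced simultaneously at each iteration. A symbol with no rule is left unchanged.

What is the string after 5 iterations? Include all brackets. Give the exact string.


Step 0: Y
Step 1: [Y][CC]
Step 2: [[Y][CC]][CC]
Step 3: [[[Y][CC]][CC]][CC]
Step 4: [[[[Y][CC]][CC]][CC]][CC]
Step 5: [[[[[Y][CC]][CC]][CC]][CC]][CC]

Answer: [[[[[Y][CC]][CC]][CC]][CC]][CC]


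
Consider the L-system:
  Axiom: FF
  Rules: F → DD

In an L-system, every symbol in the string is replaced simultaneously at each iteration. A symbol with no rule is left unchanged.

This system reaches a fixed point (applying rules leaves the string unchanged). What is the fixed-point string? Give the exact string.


Answer: DDDD

Derivation:
Step 0: FF
Step 1: DDDD
Step 2: DDDD  (unchanged — fixed point at step 1)


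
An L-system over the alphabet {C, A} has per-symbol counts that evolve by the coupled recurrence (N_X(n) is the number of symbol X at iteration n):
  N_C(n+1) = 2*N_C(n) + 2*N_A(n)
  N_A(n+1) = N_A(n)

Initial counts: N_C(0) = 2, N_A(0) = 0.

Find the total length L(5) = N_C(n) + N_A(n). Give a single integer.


Step 0: N_C=2, N_A=0, L=2
Step 1: N_C=4, N_A=0, L=4
Step 2: N_C=8, N_A=0, L=8
Step 3: N_C=16, N_A=0, L=16
Step 4: N_C=32, N_A=0, L=32
Step 5: N_C=64, N_A=0, L=64

Answer: 64


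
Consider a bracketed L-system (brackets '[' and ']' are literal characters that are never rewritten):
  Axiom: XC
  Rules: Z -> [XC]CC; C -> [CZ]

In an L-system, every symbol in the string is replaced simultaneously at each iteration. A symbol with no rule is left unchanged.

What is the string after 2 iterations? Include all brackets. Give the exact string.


Step 0: XC
Step 1: X[CZ]
Step 2: X[[CZ][XC]CC]

Answer: X[[CZ][XC]CC]


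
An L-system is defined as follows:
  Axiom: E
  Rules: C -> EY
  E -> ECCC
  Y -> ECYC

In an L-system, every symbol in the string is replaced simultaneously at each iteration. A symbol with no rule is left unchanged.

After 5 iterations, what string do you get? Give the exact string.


Step 0: E
Step 1: ECCC
Step 2: ECCCEYEYEY
Step 3: ECCCEYEYEYECCCECYCECCCECYCECCCECYC
Step 4: ECCCEYEYEYECCCECYCECCCECYCECCCECYCECCCEYEYEYECCCEYECYCEYECCCEYEYEYECCCEYECYCEYECCCEYEYEYECCCEYECYCEY
Step 5: ECCCEYEYEYECCCECYCECCCECYCECCCECYCECCCEYEYEYECCCEYECYCEYECCCEYEYEYECCCEYECYCEYECCCEYEYEYECCCEYECYCEYECCCEYEYEYECCCECYCECCCECYCECCCECYCECCCEYEYEYECCCECYCECCCEYECYCEYECCCECYCECCCEYEYEYECCCECYCECCCECYCECCCECYCECCCEYEYEYECCCECYCECCCEYECYCEYECCCECYCECCCEYEYEYECCCECYCECCCECYCECCCECYCECCCEYEYEYECCCECYCECCCEYECYCEYECCCECYC

Answer: ECCCEYEYEYECCCECYCECCCECYCECCCECYCECCCEYEYEYECCCEYECYCEYECCCEYEYEYECCCEYECYCEYECCCEYEYEYECCCEYECYCEYECCCEYEYEYECCCECYCECCCECYCECCCECYCECCCEYEYEYECCCECYCECCCEYECYCEYECCCECYCECCCEYEYEYECCCECYCECCCECYCECCCECYCECCCEYEYEYECCCECYCECCCEYECYCEYECCCECYCECCCEYEYEYECCCECYCECCCECYCECCCECYCECCCEYEYEYECCCECYCECCCEYECYCEYECCCECYC


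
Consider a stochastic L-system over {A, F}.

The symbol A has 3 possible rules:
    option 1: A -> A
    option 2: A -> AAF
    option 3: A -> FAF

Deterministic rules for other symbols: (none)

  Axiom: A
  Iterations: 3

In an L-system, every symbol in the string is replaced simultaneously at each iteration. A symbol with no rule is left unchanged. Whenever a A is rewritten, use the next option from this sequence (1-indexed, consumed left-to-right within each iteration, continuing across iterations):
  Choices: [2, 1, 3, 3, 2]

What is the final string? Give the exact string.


Answer: FAFFAAFFF

Derivation:
Step 0: A
Step 1: AAF  (used choices [2])
Step 2: AFAFF  (used choices [1, 3])
Step 3: FAFFAAFFF  (used choices [3, 2])


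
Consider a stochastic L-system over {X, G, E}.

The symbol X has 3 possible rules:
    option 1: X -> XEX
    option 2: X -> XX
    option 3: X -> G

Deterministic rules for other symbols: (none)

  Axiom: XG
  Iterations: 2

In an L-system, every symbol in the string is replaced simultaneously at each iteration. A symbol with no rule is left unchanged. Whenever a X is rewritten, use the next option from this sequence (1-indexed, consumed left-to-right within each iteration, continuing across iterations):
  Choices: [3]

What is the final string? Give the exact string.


Step 0: XG
Step 1: GG  (used choices [3])
Step 2: GG  (used choices [])

Answer: GG


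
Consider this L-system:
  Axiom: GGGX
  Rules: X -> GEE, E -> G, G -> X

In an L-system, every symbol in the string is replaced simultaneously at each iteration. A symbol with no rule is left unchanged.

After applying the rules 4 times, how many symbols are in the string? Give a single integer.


Step 0: length = 4
Step 1: length = 6
Step 2: length = 12
Step 3: length = 14
Step 4: length = 24

Answer: 24


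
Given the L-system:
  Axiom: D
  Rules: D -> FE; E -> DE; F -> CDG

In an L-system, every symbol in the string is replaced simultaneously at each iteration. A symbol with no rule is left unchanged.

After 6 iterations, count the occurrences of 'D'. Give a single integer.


Answer: 14

Derivation:
Step 0: D  (1 'D')
Step 1: FE  (0 'D')
Step 2: CDGDE  (2 'D')
Step 3: CFEGFEDE  (1 'D')
Step 4: CCDGDEGCDGDEFEDE  (5 'D')
Step 5: CCFEGFEDEGCFEGFEDECDGDEFEDE  (5 'D')
Step 6: CCCDGDEGCDGDEFEDEGCCDGDEGCDGDEFEDECFEGFEDECDGDEFEDE  (14 'D')


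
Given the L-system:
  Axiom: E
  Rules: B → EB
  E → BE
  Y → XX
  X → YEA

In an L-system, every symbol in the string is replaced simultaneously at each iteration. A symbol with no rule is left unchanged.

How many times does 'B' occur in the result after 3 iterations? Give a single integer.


Step 0: E  (0 'B')
Step 1: BE  (1 'B')
Step 2: EBBE  (2 'B')
Step 3: BEEBEBBE  (4 'B')

Answer: 4


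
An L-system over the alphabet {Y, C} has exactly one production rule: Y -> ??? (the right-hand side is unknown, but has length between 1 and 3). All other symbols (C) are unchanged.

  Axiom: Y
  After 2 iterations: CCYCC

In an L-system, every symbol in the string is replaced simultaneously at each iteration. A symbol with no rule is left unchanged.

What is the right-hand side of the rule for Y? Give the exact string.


Answer: CYC

Derivation:
Trying Y -> CYC:
  Step 0: Y
  Step 1: CYC
  Step 2: CCYCC
Matches the given result.


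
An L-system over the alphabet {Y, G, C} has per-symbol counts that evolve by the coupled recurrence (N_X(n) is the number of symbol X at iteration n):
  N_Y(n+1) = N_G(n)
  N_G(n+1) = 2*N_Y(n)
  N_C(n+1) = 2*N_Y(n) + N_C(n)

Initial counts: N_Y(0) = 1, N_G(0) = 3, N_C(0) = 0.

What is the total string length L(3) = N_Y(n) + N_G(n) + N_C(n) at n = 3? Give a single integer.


Step 0: N_Y=1, N_G=3, N_C=0, L=4
Step 1: N_Y=3, N_G=2, N_C=2, L=7
Step 2: N_Y=2, N_G=6, N_C=8, L=16
Step 3: N_Y=6, N_G=4, N_C=12, L=22

Answer: 22


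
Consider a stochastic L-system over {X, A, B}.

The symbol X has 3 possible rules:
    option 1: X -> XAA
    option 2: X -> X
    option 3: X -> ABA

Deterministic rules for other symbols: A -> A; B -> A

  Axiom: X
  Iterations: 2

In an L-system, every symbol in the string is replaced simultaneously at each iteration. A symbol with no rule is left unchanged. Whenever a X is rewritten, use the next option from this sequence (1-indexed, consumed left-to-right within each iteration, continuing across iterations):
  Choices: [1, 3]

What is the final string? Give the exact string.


Step 0: X
Step 1: XAA  (used choices [1])
Step 2: ABAAA  (used choices [3])

Answer: ABAAA


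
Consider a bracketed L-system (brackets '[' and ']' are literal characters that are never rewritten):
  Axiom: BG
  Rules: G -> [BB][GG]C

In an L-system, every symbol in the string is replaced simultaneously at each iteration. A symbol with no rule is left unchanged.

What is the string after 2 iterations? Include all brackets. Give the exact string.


Answer: B[BB][[BB][GG]C[BB][GG]C]C

Derivation:
Step 0: BG
Step 1: B[BB][GG]C
Step 2: B[BB][[BB][GG]C[BB][GG]C]C


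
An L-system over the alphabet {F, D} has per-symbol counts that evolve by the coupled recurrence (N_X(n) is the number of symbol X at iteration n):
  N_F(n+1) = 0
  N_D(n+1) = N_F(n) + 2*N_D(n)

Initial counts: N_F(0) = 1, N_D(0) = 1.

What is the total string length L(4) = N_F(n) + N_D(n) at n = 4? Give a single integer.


Answer: 24

Derivation:
Step 0: N_F=1, N_D=1, L=2
Step 1: N_F=0, N_D=3, L=3
Step 2: N_F=0, N_D=6, L=6
Step 3: N_F=0, N_D=12, L=12
Step 4: N_F=0, N_D=24, L=24


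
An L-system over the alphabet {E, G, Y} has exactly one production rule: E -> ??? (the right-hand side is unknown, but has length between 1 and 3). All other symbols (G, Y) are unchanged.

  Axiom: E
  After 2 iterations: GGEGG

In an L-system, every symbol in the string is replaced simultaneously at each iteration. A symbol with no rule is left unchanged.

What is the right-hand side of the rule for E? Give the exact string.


Answer: GEG

Derivation:
Trying E -> GEG:
  Step 0: E
  Step 1: GEG
  Step 2: GGEGG
Matches the given result.


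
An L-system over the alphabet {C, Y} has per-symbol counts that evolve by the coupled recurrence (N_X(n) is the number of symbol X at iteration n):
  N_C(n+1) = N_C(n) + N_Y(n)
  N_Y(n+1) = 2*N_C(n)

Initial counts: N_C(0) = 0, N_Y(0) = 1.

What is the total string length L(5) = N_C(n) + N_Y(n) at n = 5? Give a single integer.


Step 0: N_C=0, N_Y=1, L=1
Step 1: N_C=1, N_Y=0, L=1
Step 2: N_C=1, N_Y=2, L=3
Step 3: N_C=3, N_Y=2, L=5
Step 4: N_C=5, N_Y=6, L=11
Step 5: N_C=11, N_Y=10, L=21

Answer: 21


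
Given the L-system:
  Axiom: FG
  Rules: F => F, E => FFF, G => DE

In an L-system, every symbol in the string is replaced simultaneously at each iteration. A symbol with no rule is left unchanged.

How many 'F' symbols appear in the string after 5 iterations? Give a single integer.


Step 0: FG  (1 'F')
Step 1: FDE  (1 'F')
Step 2: FDFFF  (4 'F')
Step 3: FDFFF  (4 'F')
Step 4: FDFFF  (4 'F')
Step 5: FDFFF  (4 'F')

Answer: 4


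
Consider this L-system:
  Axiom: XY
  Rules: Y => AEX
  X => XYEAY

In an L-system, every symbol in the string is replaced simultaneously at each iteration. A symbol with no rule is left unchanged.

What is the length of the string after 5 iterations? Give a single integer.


Step 0: length = 2
Step 1: length = 8
Step 2: length = 20
Step 3: length = 44
Step 4: length = 92
Step 5: length = 188

Answer: 188


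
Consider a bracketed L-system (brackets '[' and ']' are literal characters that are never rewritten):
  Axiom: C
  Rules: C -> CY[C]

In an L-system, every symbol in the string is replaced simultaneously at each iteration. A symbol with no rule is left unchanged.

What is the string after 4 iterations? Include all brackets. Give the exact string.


Answer: CY[C]Y[CY[C]]Y[CY[C]Y[CY[C]]]Y[CY[C]Y[CY[C]]Y[CY[C]Y[CY[C]]]]

Derivation:
Step 0: C
Step 1: CY[C]
Step 2: CY[C]Y[CY[C]]
Step 3: CY[C]Y[CY[C]]Y[CY[C]Y[CY[C]]]
Step 4: CY[C]Y[CY[C]]Y[CY[C]Y[CY[C]]]Y[CY[C]Y[CY[C]]Y[CY[C]Y[CY[C]]]]


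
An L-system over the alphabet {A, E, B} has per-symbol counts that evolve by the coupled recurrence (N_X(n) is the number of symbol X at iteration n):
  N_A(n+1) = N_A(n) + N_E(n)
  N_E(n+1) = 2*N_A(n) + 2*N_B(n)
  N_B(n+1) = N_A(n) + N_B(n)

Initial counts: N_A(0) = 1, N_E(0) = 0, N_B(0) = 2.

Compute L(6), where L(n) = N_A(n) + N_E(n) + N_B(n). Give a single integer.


Step 0: N_A=1, N_E=0, N_B=2, L=3
Step 1: N_A=1, N_E=6, N_B=3, L=10
Step 2: N_A=7, N_E=8, N_B=4, L=19
Step 3: N_A=15, N_E=22, N_B=11, L=48
Step 4: N_A=37, N_E=52, N_B=26, L=115
Step 5: N_A=89, N_E=126, N_B=63, L=278
Step 6: N_A=215, N_E=304, N_B=152, L=671

Answer: 671


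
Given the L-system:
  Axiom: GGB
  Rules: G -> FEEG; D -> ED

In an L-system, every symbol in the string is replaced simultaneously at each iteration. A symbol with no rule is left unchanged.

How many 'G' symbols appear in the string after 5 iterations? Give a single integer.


Step 0: GGB  (2 'G')
Step 1: FEEGFEEGB  (2 'G')
Step 2: FEEFEEGFEEFEEGB  (2 'G')
Step 3: FEEFEEFEEGFEEFEEFEEGB  (2 'G')
Step 4: FEEFEEFEEFEEGFEEFEEFEEFEEGB  (2 'G')
Step 5: FEEFEEFEEFEEFEEGFEEFEEFEEFEEFEEGB  (2 'G')

Answer: 2


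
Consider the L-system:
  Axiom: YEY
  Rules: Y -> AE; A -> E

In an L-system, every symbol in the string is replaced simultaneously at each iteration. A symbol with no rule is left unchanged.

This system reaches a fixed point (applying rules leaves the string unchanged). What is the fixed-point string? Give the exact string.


Step 0: YEY
Step 1: AEEAE
Step 2: EEEEE
Step 3: EEEEE  (unchanged — fixed point at step 2)

Answer: EEEEE


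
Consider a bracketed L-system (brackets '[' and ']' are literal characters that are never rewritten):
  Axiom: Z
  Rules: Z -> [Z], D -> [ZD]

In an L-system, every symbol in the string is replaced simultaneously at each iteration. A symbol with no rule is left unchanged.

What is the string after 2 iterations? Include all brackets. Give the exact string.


Step 0: Z
Step 1: [Z]
Step 2: [[Z]]

Answer: [[Z]]


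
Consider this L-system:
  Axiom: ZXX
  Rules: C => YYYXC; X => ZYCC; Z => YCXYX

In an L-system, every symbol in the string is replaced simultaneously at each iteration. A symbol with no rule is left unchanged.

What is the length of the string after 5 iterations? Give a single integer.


Answer: 818

Derivation:
Step 0: length = 3
Step 1: length = 13
Step 2: length = 47
Step 3: length = 126
Step 4: length = 331
Step 5: length = 818


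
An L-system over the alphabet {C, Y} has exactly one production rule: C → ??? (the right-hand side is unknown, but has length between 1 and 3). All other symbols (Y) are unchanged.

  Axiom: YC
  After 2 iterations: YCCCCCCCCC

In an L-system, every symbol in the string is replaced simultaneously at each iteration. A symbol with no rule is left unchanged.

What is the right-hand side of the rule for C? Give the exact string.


Trying C → CCC:
  Step 0: YC
  Step 1: YCCC
  Step 2: YCCCCCCCCC
Matches the given result.

Answer: CCC


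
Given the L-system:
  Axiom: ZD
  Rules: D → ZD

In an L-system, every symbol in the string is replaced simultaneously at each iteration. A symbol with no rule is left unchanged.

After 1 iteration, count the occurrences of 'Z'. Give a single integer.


Answer: 2

Derivation:
Step 0: ZD  (1 'Z')
Step 1: ZZD  (2 'Z')


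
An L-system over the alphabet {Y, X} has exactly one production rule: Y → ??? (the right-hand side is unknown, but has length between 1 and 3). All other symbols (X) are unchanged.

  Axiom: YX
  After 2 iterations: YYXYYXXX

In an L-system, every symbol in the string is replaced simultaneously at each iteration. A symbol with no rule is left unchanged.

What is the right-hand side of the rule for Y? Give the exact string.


Answer: YYX

Derivation:
Trying Y → YYX:
  Step 0: YX
  Step 1: YYXX
  Step 2: YYXYYXXX
Matches the given result.


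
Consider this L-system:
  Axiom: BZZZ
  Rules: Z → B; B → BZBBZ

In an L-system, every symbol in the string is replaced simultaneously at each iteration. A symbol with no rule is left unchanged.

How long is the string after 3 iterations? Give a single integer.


Step 0: length = 4
Step 1: length = 8
Step 2: length = 32
Step 3: length = 112

Answer: 112


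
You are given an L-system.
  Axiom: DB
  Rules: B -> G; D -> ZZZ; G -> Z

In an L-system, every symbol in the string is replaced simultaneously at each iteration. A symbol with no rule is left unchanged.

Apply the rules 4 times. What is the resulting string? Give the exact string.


Step 0: DB
Step 1: ZZZG
Step 2: ZZZZ
Step 3: ZZZZ
Step 4: ZZZZ

Answer: ZZZZ


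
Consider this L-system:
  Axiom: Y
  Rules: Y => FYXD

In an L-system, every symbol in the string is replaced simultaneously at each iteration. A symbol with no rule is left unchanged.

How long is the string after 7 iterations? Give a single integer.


Answer: 22

Derivation:
Step 0: length = 1
Step 1: length = 4
Step 2: length = 7
Step 3: length = 10
Step 4: length = 13
Step 5: length = 16
Step 6: length = 19
Step 7: length = 22


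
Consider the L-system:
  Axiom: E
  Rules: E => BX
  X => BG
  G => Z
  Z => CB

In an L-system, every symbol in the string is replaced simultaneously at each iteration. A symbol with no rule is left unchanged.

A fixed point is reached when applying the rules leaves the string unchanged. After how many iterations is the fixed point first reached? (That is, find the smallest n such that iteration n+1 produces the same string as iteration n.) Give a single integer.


Answer: 4

Derivation:
Step 0: E
Step 1: BX
Step 2: BBG
Step 3: BBZ
Step 4: BBCB
Step 5: BBCB  (unchanged — fixed point at step 4)


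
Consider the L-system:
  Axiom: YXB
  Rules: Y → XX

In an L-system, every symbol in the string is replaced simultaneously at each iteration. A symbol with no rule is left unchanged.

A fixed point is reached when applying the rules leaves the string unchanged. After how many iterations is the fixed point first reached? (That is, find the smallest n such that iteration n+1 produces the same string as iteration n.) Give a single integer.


Step 0: YXB
Step 1: XXXB
Step 2: XXXB  (unchanged — fixed point at step 1)

Answer: 1


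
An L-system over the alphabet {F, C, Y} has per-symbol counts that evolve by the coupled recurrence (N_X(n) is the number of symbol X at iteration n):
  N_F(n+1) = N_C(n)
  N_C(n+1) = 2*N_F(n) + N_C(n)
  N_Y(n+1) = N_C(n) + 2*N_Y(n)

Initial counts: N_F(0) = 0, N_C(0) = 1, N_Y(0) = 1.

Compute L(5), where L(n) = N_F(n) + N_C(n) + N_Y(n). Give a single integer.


Answer: 121

Derivation:
Step 0: N_F=0, N_C=1, N_Y=1, L=2
Step 1: N_F=1, N_C=1, N_Y=3, L=5
Step 2: N_F=1, N_C=3, N_Y=7, L=11
Step 3: N_F=3, N_C=5, N_Y=17, L=25
Step 4: N_F=5, N_C=11, N_Y=39, L=55
Step 5: N_F=11, N_C=21, N_Y=89, L=121


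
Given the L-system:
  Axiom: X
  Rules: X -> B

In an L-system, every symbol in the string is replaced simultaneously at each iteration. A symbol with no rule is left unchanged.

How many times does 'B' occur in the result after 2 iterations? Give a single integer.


Answer: 1

Derivation:
Step 0: X  (0 'B')
Step 1: B  (1 'B')
Step 2: B  (1 'B')


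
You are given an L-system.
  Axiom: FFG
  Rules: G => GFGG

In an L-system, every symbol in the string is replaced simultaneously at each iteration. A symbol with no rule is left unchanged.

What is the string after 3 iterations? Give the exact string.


Step 0: FFG
Step 1: FFGFGG
Step 2: FFGFGGFGFGGGFGG
Step 3: FFGFGGFGFGGGFGGFGFGGFGFGGGFGGGFGGFGFGGGFGG

Answer: FFGFGGFGFGGGFGGFGFGGFGFGGGFGGGFGGFGFGGGFGG


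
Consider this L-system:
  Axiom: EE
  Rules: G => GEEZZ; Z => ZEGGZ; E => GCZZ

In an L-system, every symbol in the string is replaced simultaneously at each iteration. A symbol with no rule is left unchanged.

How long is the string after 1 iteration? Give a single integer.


Step 0: length = 2
Step 1: length = 8

Answer: 8


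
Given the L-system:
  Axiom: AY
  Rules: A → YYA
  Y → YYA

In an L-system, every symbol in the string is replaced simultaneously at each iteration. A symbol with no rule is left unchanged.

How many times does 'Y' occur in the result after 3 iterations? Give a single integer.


Step 0: AY  (1 'Y')
Step 1: YYAYYA  (4 'Y')
Step 2: YYAYYAYYAYYAYYAYYA  (12 'Y')
Step 3: YYAYYAYYAYYAYYAYYAYYAYYAYYAYYAYYAYYAYYAYYAYYAYYAYYAYYA  (36 'Y')

Answer: 36


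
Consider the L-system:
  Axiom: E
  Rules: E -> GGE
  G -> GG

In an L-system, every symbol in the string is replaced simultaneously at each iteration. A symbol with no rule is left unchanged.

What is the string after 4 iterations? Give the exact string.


Step 0: E
Step 1: GGE
Step 2: GGGGGGE
Step 3: GGGGGGGGGGGGGGE
Step 4: GGGGGGGGGGGGGGGGGGGGGGGGGGGGGGE

Answer: GGGGGGGGGGGGGGGGGGGGGGGGGGGGGGE


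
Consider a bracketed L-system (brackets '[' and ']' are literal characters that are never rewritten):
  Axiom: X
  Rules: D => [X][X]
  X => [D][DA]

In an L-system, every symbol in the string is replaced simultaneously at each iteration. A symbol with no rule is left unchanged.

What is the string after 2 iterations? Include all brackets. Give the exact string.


Answer: [[X][X]][[X][X]A]

Derivation:
Step 0: X
Step 1: [D][DA]
Step 2: [[X][X]][[X][X]A]


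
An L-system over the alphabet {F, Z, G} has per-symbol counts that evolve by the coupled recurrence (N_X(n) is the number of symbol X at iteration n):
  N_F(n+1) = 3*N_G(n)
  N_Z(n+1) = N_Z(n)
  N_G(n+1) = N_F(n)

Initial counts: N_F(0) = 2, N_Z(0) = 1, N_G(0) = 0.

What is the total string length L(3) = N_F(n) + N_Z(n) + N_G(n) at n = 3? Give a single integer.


Answer: 7

Derivation:
Step 0: N_F=2, N_Z=1, N_G=0, L=3
Step 1: N_F=0, N_Z=1, N_G=2, L=3
Step 2: N_F=6, N_Z=1, N_G=0, L=7
Step 3: N_F=0, N_Z=1, N_G=6, L=7


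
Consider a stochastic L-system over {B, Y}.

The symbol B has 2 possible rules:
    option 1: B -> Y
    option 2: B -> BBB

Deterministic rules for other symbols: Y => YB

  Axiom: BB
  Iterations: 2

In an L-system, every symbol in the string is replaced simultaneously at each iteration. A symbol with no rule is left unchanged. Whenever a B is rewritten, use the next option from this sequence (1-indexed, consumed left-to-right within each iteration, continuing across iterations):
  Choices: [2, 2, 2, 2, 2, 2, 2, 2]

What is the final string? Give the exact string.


Step 0: BB
Step 1: BBBBBB  (used choices [2, 2])
Step 2: BBBBBBBBBBBBBBBBBB  (used choices [2, 2, 2, 2, 2, 2])

Answer: BBBBBBBBBBBBBBBBBB


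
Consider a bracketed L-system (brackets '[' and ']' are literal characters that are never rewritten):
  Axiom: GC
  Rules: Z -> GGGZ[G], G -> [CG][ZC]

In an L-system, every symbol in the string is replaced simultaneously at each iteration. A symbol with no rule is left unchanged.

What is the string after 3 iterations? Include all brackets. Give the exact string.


Answer: [C[C[CG][ZC]][GGGZ[G]C]][[CG][ZC][CG][ZC][CG][ZC]GGGZ[G][[CG][ZC]]C]C

Derivation:
Step 0: GC
Step 1: [CG][ZC]C
Step 2: [C[CG][ZC]][GGGZ[G]C]C
Step 3: [C[C[CG][ZC]][GGGZ[G]C]][[CG][ZC][CG][ZC][CG][ZC]GGGZ[G][[CG][ZC]]C]C


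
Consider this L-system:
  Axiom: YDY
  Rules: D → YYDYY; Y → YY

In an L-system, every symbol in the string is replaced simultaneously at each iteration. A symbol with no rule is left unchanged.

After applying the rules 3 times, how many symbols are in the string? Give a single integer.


Answer: 45

Derivation:
Step 0: length = 3
Step 1: length = 9
Step 2: length = 21
Step 3: length = 45


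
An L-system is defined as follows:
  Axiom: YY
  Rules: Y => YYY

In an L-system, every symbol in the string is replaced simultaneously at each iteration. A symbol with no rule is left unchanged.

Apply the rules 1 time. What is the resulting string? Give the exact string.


Answer: YYYYYY

Derivation:
Step 0: YY
Step 1: YYYYYY


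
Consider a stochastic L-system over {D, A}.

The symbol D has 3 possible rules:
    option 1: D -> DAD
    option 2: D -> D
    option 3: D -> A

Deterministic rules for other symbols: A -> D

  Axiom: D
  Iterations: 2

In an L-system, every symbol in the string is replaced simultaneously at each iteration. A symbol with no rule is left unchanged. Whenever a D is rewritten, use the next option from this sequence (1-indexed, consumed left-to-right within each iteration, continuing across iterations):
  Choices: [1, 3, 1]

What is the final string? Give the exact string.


Answer: ADDAD

Derivation:
Step 0: D
Step 1: DAD  (used choices [1])
Step 2: ADDAD  (used choices [3, 1])


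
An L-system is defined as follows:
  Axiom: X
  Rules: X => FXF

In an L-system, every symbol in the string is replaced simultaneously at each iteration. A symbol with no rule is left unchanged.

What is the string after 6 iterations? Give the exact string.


Answer: FFFFFFXFFFFFF

Derivation:
Step 0: X
Step 1: FXF
Step 2: FFXFF
Step 3: FFFXFFF
Step 4: FFFFXFFFF
Step 5: FFFFFXFFFFF
Step 6: FFFFFFXFFFFFF


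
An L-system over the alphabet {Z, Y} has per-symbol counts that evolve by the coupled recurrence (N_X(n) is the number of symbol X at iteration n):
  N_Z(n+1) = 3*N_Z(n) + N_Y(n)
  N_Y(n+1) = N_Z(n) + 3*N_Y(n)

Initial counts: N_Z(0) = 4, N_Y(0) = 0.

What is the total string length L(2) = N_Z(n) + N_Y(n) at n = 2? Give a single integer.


Step 0: N_Z=4, N_Y=0, L=4
Step 1: N_Z=12, N_Y=4, L=16
Step 2: N_Z=40, N_Y=24, L=64

Answer: 64


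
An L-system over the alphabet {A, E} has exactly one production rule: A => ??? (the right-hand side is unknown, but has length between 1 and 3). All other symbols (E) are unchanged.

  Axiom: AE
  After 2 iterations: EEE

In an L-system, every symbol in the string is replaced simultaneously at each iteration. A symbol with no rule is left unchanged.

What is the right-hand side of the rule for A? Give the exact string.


Trying A => EE:
  Step 0: AE
  Step 1: EEE
  Step 2: EEE
Matches the given result.

Answer: EE


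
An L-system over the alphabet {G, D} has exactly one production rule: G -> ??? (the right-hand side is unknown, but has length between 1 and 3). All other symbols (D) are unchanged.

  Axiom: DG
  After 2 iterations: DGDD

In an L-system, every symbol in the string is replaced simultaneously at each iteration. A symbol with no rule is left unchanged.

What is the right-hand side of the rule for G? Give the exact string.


Answer: GD

Derivation:
Trying G -> GD:
  Step 0: DG
  Step 1: DGD
  Step 2: DGDD
Matches the given result.


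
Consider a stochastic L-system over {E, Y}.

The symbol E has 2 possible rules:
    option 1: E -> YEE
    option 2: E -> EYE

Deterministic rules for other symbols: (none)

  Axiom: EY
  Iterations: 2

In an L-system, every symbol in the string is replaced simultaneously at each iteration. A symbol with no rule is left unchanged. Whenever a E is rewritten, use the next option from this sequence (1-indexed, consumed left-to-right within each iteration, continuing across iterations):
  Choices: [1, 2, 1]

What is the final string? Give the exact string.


Answer: YEYEYEEY

Derivation:
Step 0: EY
Step 1: YEEY  (used choices [1])
Step 2: YEYEYEEY  (used choices [2, 1])


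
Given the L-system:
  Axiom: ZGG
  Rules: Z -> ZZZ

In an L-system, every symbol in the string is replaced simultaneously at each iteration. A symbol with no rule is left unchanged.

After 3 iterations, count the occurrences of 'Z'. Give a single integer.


Answer: 27

Derivation:
Step 0: ZGG  (1 'Z')
Step 1: ZZZGG  (3 'Z')
Step 2: ZZZZZZZZZGG  (9 'Z')
Step 3: ZZZZZZZZZZZZZZZZZZZZZZZZZZZGG  (27 'Z')


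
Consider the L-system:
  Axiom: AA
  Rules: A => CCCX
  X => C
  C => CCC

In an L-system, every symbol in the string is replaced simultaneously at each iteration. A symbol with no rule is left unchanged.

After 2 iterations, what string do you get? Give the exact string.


Step 0: AA
Step 1: CCCXCCCX
Step 2: CCCCCCCCCCCCCCCCCCCC

Answer: CCCCCCCCCCCCCCCCCCCC


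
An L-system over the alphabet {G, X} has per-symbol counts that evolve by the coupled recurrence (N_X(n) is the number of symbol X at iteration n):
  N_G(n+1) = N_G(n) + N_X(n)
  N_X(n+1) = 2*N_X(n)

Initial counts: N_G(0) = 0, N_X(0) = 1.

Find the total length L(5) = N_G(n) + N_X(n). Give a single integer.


Answer: 63

Derivation:
Step 0: N_G=0, N_X=1, L=1
Step 1: N_G=1, N_X=2, L=3
Step 2: N_G=3, N_X=4, L=7
Step 3: N_G=7, N_X=8, L=15
Step 4: N_G=15, N_X=16, L=31
Step 5: N_G=31, N_X=32, L=63


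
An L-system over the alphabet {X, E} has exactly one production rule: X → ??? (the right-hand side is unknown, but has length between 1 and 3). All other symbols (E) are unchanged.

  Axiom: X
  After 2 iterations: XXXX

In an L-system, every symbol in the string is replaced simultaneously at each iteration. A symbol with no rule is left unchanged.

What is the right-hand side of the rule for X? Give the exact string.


Answer: XX

Derivation:
Trying X → XX:
  Step 0: X
  Step 1: XX
  Step 2: XXXX
Matches the given result.


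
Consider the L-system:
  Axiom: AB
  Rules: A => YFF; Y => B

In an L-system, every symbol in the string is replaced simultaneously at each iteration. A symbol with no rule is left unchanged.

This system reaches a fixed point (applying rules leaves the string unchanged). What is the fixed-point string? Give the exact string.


Step 0: AB
Step 1: YFFB
Step 2: BFFB
Step 3: BFFB  (unchanged — fixed point at step 2)

Answer: BFFB


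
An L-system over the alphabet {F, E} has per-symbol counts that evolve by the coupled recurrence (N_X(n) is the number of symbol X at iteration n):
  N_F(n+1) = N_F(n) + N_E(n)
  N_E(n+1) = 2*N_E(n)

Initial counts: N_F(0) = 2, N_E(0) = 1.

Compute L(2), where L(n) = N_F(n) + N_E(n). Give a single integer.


Answer: 9

Derivation:
Step 0: N_F=2, N_E=1, L=3
Step 1: N_F=3, N_E=2, L=5
Step 2: N_F=5, N_E=4, L=9


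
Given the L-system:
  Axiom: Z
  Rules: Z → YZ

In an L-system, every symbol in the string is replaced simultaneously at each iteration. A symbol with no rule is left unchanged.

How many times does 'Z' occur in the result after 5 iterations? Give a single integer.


Answer: 1

Derivation:
Step 0: Z  (1 'Z')
Step 1: YZ  (1 'Z')
Step 2: YYZ  (1 'Z')
Step 3: YYYZ  (1 'Z')
Step 4: YYYYZ  (1 'Z')
Step 5: YYYYYZ  (1 'Z')


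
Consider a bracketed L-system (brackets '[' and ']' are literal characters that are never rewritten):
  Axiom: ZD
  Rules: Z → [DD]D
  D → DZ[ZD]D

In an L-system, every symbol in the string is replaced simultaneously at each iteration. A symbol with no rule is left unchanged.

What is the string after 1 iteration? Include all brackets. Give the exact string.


Step 0: ZD
Step 1: [DD]DDZ[ZD]D

Answer: [DD]DDZ[ZD]D


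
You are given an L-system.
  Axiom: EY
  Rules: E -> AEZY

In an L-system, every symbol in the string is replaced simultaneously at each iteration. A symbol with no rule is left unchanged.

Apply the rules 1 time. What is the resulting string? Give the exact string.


Step 0: EY
Step 1: AEZYY

Answer: AEZYY


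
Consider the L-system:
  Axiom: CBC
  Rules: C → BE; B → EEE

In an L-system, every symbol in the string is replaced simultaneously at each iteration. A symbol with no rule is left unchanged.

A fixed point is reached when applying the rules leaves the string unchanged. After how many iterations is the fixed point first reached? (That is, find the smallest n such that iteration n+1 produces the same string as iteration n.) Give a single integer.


Answer: 2

Derivation:
Step 0: CBC
Step 1: BEEEEBE
Step 2: EEEEEEEEEEE
Step 3: EEEEEEEEEEE  (unchanged — fixed point at step 2)


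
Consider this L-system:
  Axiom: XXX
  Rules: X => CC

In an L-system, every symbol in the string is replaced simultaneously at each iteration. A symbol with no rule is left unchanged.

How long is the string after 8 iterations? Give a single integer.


Step 0: length = 3
Step 1: length = 6
Step 2: length = 6
Step 3: length = 6
Step 4: length = 6
Step 5: length = 6
Step 6: length = 6
Step 7: length = 6
Step 8: length = 6

Answer: 6


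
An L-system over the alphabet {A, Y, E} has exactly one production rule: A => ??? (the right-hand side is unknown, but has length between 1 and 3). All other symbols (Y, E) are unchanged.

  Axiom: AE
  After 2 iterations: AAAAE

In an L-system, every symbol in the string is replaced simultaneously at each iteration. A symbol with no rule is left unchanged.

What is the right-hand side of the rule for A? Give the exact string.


Trying A => AA:
  Step 0: AE
  Step 1: AAE
  Step 2: AAAAE
Matches the given result.

Answer: AA


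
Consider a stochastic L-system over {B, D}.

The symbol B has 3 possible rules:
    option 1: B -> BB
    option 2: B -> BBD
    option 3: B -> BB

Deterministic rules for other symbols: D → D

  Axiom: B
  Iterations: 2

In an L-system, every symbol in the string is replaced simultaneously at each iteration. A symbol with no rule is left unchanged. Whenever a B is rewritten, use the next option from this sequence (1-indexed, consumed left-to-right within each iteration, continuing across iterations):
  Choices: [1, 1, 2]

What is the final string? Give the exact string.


Step 0: B
Step 1: BB  (used choices [1])
Step 2: BBBBD  (used choices [1, 2])

Answer: BBBBD


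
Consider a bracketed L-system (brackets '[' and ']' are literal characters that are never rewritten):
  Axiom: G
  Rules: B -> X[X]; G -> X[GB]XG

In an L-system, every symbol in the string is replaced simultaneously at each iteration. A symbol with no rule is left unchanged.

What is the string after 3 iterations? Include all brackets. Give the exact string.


Answer: X[X[X[GB]XGX[X]]XX[GB]XGX[X]]XX[X[GB]XGX[X]]XX[GB]XG

Derivation:
Step 0: G
Step 1: X[GB]XG
Step 2: X[X[GB]XGX[X]]XX[GB]XG
Step 3: X[X[X[GB]XGX[X]]XX[GB]XGX[X]]XX[X[GB]XGX[X]]XX[GB]XG


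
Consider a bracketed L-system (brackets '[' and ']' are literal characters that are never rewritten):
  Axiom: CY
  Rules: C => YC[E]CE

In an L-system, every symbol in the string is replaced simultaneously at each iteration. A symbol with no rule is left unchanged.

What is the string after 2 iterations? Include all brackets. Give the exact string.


Answer: YYC[E]CE[E]YC[E]CEEY

Derivation:
Step 0: CY
Step 1: YC[E]CEY
Step 2: YYC[E]CE[E]YC[E]CEEY
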